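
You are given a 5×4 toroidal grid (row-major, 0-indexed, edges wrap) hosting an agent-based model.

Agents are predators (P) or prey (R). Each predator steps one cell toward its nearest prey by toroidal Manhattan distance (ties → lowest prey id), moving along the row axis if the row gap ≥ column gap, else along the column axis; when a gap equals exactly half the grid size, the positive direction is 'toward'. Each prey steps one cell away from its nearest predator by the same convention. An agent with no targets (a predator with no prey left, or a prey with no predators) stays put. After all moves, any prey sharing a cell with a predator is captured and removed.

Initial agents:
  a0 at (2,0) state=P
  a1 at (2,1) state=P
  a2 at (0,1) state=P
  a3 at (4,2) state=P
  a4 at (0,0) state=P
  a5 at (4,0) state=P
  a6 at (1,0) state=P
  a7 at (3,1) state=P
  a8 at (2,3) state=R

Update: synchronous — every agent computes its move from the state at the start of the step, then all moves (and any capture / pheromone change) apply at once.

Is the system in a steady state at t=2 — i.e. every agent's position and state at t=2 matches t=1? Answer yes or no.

yes

t=1: a0@(2,3):P a1@(2,2):P a2@(1,1):P a3@(3,2):P a4@(1,0):P a5@(3,0):P a6@(2,0):P a7@(3,2):P
t=2: (unchanged — steady state)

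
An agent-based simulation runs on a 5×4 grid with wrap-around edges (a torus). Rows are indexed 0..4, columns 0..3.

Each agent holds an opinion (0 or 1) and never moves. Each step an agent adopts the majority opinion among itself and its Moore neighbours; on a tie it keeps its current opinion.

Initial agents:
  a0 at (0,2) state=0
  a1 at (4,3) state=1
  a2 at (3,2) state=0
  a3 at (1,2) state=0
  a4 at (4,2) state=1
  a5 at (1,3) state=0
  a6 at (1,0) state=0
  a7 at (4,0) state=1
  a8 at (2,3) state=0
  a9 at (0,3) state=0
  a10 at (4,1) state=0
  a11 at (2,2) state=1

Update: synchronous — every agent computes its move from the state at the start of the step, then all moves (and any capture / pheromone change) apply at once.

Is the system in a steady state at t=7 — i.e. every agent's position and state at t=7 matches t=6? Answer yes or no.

yes

t=1: a0@(0,2):0 a1@(4,3):1 a2@(3,2):0 a3@(1,2):0 a4@(4,2):0 a5@(1,3):0 a6@(1,0):0 a7@(4,0):1 a8@(2,3):0 a9@(0,3):0 a10@(4,1):0 a11@(2,2):0
t=2: a0@(0,2):0 a1@(4,3):0 a2@(3,2):0 a3@(1,2):0 a4@(4,2):0 a5@(1,3):0 a6@(1,0):0 a7@(4,0):1 a8@(2,3):0 a9@(0,3):0 a10@(4,1):0 a11@(2,2):0
t=3: a0@(0,2):0 a1@(4,3):0 a2@(3,2):0 a3@(1,2):0 a4@(4,2):0 a5@(1,3):0 a6@(1,0):0 a7@(4,0):0 a8@(2,3):0 a9@(0,3):0 a10@(4,1):0 a11@(2,2):0
t=4: (unchanged — steady state)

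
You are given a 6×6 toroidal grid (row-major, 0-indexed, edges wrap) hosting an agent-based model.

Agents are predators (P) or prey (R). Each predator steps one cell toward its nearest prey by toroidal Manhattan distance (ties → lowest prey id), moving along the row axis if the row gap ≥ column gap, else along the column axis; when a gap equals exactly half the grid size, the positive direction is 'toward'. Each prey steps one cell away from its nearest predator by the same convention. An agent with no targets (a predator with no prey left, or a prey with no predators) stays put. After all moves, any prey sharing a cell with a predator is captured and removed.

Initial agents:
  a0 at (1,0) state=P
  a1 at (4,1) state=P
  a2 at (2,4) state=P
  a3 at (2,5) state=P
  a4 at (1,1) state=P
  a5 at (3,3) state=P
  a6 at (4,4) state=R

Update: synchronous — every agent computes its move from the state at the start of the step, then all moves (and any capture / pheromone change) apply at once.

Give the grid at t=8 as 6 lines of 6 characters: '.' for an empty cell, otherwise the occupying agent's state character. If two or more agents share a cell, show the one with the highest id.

t=1: a0@(2,0):P a1@(4,2):P a2@(3,4):P a3@(3,5):P a4@(2,1):P a5@(4,3):P a6@(5,4):R
t=2: a0@(3,0):P a1@(4,3):P a2@(4,4):P a3@(4,5):P a4@(3,1):P a5@(5,3):P a6@(0,4):R
t=3: a0@(4,0):P a1@(5,3):P a2@(5,4):P a3@(5,5):P a4@(4,1):P a5@(0,3):P a6@(1,4):R
t=4: a0@(5,0):P a1@(0,3):P a2@(0,4):P a3@(0,5):P a4@(5,1):P a5@(1,3):P a6@(2,4):R
t=5: a0@(0,0):P a1@(1,3):P a2@(1,4):P a3@(1,5):P a4@(0,1):P a5@(2,3):P a6@(3,4):R
t=6: a0@(1,0):P a1@(2,3):P a2@(2,4):P a3@(2,5):P a4@(1,1):P a5@(3,3):P a6@(4,4):R
t=7: a0@(2,0):P a1@(3,3):P a2@(3,4):P a3@(3,5):P a4@(2,1):P a5@(4,3):P a6@(5,4):R
t=8: a0@(3,0):P a1@(4,3):P a2@(4,4):P a3@(4,5):P a4@(3,1):P a5@(5,3):P a6@(0,4):R

....R.
......
......
PP....
...PPP
...P..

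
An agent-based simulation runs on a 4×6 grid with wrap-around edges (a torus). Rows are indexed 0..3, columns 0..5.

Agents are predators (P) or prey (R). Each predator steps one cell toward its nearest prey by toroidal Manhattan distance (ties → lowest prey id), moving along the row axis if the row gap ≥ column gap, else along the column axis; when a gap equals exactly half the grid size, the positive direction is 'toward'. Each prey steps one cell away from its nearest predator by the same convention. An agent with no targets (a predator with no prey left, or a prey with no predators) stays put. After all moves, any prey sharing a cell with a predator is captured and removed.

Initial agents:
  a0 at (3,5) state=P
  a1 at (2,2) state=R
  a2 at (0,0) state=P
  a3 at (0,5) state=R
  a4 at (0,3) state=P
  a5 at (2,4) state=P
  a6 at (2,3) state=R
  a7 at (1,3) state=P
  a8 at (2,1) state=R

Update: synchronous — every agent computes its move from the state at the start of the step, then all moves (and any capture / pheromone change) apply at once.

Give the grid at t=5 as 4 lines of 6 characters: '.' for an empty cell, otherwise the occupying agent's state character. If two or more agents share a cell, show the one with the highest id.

t=1: a0@(0,5):P a1@(2,1):R a2@(0,5):P a3@(1,5):R a4@(0,4):P a5@(2,3):P a6@(2,2):R a7@(2,3):P a8@(2,2):R
t=2: a0@(1,5):P a1@(2,0):R a2@(1,5):P a3@(2,5):R a4@(1,4):P a5@(2,2):P a6@(2,1):R a7@(2,2):P a8@(2,1):R
t=3: a0@(2,5):P a1@(3,0):R a2@(2,5):P a3@(3,5):R a4@(2,4):P a5@(2,1):P a6@(2,0):R a7@(2,1):P a8@(2,0):R
t=4: a0@(3,5):P a1@(0,0):R a2@(3,5):P a3@(0,5):R a4@(3,4):P a5@(2,0):P a6@(2,1):R a7@(2,0):P a8@(2,1):R
t=5: a0@(0,5):P a1@(1,0):R a2@(0,5):P a3@(1,5):R a4@(0,4):P a5@(2,1):P a6@(2,2):R a7@(2,1):P a8@(2,2):R

....PP
R....R
.PR...
......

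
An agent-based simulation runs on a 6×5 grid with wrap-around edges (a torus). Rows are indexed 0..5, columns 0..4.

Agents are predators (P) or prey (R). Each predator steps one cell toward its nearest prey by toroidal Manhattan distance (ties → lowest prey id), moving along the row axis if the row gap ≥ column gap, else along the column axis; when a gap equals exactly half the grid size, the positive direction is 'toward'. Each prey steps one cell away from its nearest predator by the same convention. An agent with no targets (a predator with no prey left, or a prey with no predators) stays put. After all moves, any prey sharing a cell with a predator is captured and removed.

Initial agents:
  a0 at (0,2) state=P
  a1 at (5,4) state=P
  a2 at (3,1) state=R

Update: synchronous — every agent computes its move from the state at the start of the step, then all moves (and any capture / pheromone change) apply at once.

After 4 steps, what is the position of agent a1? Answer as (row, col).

t=1: a0@(1,2):P a1@(4,4):P a2@(2,1):R
t=2: a0@(2,2):P a1@(3,4):P a2@(3,1):R
t=3: a0@(3,2):P a1@(3,0):P a2@(4,1):R
t=4: a0@(4,2):P a1@(4,0):P a2@(5,1):R

(4, 0)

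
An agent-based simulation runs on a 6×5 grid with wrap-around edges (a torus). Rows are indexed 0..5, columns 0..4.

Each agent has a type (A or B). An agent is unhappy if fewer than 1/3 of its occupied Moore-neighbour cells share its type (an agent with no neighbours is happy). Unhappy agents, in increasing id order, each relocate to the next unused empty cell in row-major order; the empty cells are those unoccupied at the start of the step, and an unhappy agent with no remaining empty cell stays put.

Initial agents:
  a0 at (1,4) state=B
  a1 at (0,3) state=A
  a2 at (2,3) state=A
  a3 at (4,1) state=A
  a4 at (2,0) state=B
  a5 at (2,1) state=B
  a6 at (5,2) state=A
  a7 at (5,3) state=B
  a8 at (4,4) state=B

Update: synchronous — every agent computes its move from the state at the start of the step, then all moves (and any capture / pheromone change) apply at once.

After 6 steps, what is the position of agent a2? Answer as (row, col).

t=1: a0@(1,4):B a1@(0,3):A a2@(0,0):A a3@(4,1):A a4@(2,0):B a5@(2,1):B a6@(5,2):A a7@(5,3):B a8@(4,4):B
t=2: a0@(1,4):B a1@(0,3):A a2@(0,1):A a3@(4,1):A a4@(2,0):B a5@(2,1):B a6@(5,2):A a7@(5,3):B a8@(4,4):B
t=3: (unchanged — steady state)

(0, 1)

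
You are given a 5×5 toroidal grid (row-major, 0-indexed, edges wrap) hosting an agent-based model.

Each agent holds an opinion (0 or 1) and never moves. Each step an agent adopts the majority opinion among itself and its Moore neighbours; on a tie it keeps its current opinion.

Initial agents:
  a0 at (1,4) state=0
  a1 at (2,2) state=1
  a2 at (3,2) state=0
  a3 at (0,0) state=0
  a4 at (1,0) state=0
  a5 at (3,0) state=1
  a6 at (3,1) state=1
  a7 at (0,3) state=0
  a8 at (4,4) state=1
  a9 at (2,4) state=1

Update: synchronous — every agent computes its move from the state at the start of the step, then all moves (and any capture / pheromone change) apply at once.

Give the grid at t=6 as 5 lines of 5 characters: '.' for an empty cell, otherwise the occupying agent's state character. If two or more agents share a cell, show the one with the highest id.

0..0.
0...0
..1.1
111..
....1

t=1: a0@(1,4):0 a1@(2,2):1 a2@(3,2):1 a3@(0,0):0 a4@(1,0):0 a5@(3,0):1 a6@(3,1):1 a7@(0,3):0 a8@(4,4):1 a9@(2,4):1
t=2: (unchanged — steady state)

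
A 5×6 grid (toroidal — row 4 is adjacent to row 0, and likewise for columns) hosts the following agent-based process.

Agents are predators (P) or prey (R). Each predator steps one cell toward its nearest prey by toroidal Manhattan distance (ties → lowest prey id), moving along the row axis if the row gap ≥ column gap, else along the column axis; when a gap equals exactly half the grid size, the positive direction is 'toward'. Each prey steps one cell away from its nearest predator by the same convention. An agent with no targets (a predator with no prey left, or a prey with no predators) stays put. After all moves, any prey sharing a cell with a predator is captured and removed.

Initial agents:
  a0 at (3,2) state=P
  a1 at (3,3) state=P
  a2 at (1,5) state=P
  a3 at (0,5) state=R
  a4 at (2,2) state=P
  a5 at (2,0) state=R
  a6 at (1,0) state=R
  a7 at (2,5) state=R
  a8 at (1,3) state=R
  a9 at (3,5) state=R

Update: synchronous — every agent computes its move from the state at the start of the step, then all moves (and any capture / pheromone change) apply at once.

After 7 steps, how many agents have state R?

4

t=1: a0@(3,1):P a1@(2,3):P a2@(0,5):P a3@(4,5):R a4@(2,1):P a5@(3,0):R a6@(1,1):R a7@(3,5):R a8@(0,3):R a9@(3,0):R
t=2: a0@(3,0):P a1@(1,3):P a2@(4,5):P a3@(3,5):R a4@(1,1):P a5@(3,5):R a6@(0,1):R a7@(3,4):R a8@(4,3):R a9@(3,5):R
t=3: a0@(3,5):P a1@(0,3):P a2@(3,5):P a3@(3,4):R a4@(0,1):P a5@(3,4):R a6@(4,1):R a7@(3,3):R a8@(3,3):R a9@(3,4):R
t=4: a0@(3,4):P a1@(4,3):P a2@(3,4):P a3@(3,3):R a4@(4,1):P a5@(3,3):R a6@(3,1):R a7@(3,2):R a8@(3,2):R a9@(3,3):R
t=5: a0@(3,3):P a1@(3,3):P a2@(3,3):P a3@(3,2):R a4@(3,1):P a5@(3,2):R a6@(2,1):R a9@(3,2):R
t=6: a0@(3,2):P a1@(3,2):P a2@(3,2):P a3@(3,1):R a4@(3,2):P a5@(3,1):R a6@(1,1):R a9@(3,1):R
t=7: a0@(3,1):P a1@(3,1):P a2@(3,1):P a3@(3,0):R a4@(3,1):P a5@(3,0):R a6@(0,1):R a9@(3,0):R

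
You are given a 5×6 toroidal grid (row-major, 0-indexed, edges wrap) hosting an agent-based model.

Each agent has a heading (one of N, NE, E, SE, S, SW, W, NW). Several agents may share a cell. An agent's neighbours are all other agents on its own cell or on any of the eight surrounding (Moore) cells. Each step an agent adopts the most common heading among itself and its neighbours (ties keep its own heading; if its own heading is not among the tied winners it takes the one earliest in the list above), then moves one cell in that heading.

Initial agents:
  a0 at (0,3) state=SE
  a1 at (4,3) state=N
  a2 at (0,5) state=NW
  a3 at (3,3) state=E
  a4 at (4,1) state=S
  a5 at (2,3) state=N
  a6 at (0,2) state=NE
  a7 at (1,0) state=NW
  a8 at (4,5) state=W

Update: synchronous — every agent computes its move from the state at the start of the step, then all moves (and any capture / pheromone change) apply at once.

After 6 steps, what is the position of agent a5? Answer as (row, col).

(1, 3)

t=1: a0@(1,4):SE a1@(3,3):N a2@(4,4):NW a3@(2,3):N a4@(0,1):S a5@(1,3):N a6@(4,3):NE a7@(0,5):NW a8@(4,4):W
t=2: a0@(0,4):N a1@(2,3):N a2@(3,3):NW a3@(1,3):N a4@(1,1):S a5@(0,3):N a6@(3,4):NE a7@(4,4):NW a8@(3,3):NW
t=3: a0@(4,4):N a1@(1,3):N a2@(2,2):NW a3@(0,3):N a4@(2,1):S a5@(4,3):N a6@(2,3):NW a7@(3,3):NW a8@(2,2):NW
t=4: a0@(3,4):N a1@(0,2):NW a2@(1,1):NW a3@(4,3):N a4@(1,0):NW a5@(3,3):N a6@(1,2):NW a7@(2,2):NW a8@(1,1):NW
t=5: a0@(2,4):N a1@(4,1):NW a2@(0,0):NW a3@(3,3):N a4@(0,5):NW a5@(2,3):N a6@(0,1):NW a7@(1,1):NW a8@(0,0):NW
t=6: a0@(1,4):N a1@(3,0):NW a2@(4,5):NW a3@(2,3):N a4@(4,4):NW a5@(1,3):N a6@(4,0):NW a7@(0,0):NW a8@(4,5):NW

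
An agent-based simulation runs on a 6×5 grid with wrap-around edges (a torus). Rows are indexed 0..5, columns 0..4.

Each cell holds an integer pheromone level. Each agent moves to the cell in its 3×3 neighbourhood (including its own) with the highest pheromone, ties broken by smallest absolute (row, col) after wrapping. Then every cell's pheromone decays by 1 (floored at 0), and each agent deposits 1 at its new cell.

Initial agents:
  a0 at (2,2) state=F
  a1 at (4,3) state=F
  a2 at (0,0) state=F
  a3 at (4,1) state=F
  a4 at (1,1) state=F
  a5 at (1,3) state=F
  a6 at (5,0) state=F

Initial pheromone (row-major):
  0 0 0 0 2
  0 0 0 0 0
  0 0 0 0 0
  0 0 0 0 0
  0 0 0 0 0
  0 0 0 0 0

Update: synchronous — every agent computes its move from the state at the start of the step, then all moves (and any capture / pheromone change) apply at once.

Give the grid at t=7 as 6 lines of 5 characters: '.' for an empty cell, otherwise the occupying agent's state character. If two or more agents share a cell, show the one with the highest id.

....F
.....
.....
F.F..
.....
.....

t=1: a0@(1,1) a1@(3,2) a2@(0,4) a3@(3,0) a4@(0,0) a5@(0,4) a6@(0,4) | pheromone: 1 0 0 0 4 / 0 1 0 0 0 / 0 0 0 0 0 / 1 0 1 0 0 / 0 0 0 0 0 / 0 0 0 0 0
t=2: a0@(0,0) a1@(3,2) a2@(0,4) a3@(3,0) a4@(0,4) a5@(0,4) a6@(0,4) | pheromone: 1 0 0 0 7 / 0 0 0 0 0 / 0 0 0 0 0 / 1 0 1 0 0 / 0 0 0 0 0 / 0 0 0 0 0
t=3: a0@(0,4) a1@(3,2) a2@(0,4) a3@(3,0) a4@(0,4) a5@(0,4) a6@(0,4) | pheromone: 0 0 0 0 11 / 0 0 0 0 0 / 0 0 0 0 0 / 1 0 1 0 0 / 0 0 0 0 0 / 0 0 0 0 0
t=4: a0@(0,4) a1@(3,2) a2@(0,4) a3@(3,0) a4@(0,4) a5@(0,4) a6@(0,4) | pheromone: 0 0 0 0 15 / 0 0 0 0 0 / 0 0 0 0 0 / 1 0 1 0 0 / 0 0 0 0 0 / 0 0 0 0 0
t=5: a0@(0,4) a1@(3,2) a2@(0,4) a3@(3,0) a4@(0,4) a5@(0,4) a6@(0,4) | pheromone: 0 0 0 0 19 / 0 0 0 0 0 / 0 0 0 0 0 / 1 0 1 0 0 / 0 0 0 0 0 / 0 0 0 0 0
t=6: a0@(0,4) a1@(3,2) a2@(0,4) a3@(3,0) a4@(0,4) a5@(0,4) a6@(0,4) | pheromone: 0 0 0 0 23 / 0 0 0 0 0 / 0 0 0 0 0 / 1 0 1 0 0 / 0 0 0 0 0 / 0 0 0 0 0
t=7: a0@(0,4) a1@(3,2) a2@(0,4) a3@(3,0) a4@(0,4) a5@(0,4) a6@(0,4) | pheromone: 0 0 0 0 27 / 0 0 0 0 0 / 0 0 0 0 0 / 1 0 1 0 0 / 0 0 0 0 0 / 0 0 0 0 0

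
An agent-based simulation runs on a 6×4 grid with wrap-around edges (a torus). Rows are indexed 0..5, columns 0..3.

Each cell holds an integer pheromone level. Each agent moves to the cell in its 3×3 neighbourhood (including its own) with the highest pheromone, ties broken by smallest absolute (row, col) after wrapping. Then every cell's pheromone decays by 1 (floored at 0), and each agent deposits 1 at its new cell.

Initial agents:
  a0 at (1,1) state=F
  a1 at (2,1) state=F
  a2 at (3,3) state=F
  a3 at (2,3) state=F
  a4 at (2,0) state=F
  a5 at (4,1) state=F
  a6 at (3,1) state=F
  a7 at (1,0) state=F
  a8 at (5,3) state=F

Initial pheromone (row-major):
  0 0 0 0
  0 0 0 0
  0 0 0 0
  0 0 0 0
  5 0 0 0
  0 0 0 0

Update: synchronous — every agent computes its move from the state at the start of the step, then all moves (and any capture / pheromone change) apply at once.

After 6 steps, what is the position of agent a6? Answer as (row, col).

(4, 0)

t=1: a0@(0,0) a1@(1,0) a2@(4,0) a3@(1,0) a4@(1,0) a5@(4,0) a6@(4,0) a7@(0,0) a8@(4,0) | pheromone: 2 0 0 0 / 3 0 0 0 / 0 0 0 0 / 0 0 0 0 / 8 0 0 0 / 0 0 0 0
t=2: a0@(1,0) a1@(1,0) a2@(4,0) a3@(1,0) a4@(1,0) a5@(4,0) a6@(4,0) a7@(1,0) a8@(4,0) | pheromone: 1 0 0 0 / 7 0 0 0 / 0 0 0 0 / 0 0 0 0 / 11 0 0 0 / 0 0 0 0
t=3: a0@(1,0) a1@(1,0) a2@(4,0) a3@(1,0) a4@(1,0) a5@(4,0) a6@(4,0) a7@(1,0) a8@(4,0) | pheromone: 0 0 0 0 / 11 0 0 0 / 0 0 0 0 / 0 0 0 0 / 14 0 0 0 / 0 0 0 0
t=4: a0@(1,0) a1@(1,0) a2@(4,0) a3@(1,0) a4@(1,0) a5@(4,0) a6@(4,0) a7@(1,0) a8@(4,0) | pheromone: 0 0 0 0 / 15 0 0 0 / 0 0 0 0 / 0 0 0 0 / 17 0 0 0 / 0 0 0 0
t=5: a0@(1,0) a1@(1,0) a2@(4,0) a3@(1,0) a4@(1,0) a5@(4,0) a6@(4,0) a7@(1,0) a8@(4,0) | pheromone: 0 0 0 0 / 19 0 0 0 / 0 0 0 0 / 0 0 0 0 / 20 0 0 0 / 0 0 0 0
t=6: a0@(1,0) a1@(1,0) a2@(4,0) a3@(1,0) a4@(1,0) a5@(4,0) a6@(4,0) a7@(1,0) a8@(4,0) | pheromone: 0 0 0 0 / 23 0 0 0 / 0 0 0 0 / 0 0 0 0 / 23 0 0 0 / 0 0 0 0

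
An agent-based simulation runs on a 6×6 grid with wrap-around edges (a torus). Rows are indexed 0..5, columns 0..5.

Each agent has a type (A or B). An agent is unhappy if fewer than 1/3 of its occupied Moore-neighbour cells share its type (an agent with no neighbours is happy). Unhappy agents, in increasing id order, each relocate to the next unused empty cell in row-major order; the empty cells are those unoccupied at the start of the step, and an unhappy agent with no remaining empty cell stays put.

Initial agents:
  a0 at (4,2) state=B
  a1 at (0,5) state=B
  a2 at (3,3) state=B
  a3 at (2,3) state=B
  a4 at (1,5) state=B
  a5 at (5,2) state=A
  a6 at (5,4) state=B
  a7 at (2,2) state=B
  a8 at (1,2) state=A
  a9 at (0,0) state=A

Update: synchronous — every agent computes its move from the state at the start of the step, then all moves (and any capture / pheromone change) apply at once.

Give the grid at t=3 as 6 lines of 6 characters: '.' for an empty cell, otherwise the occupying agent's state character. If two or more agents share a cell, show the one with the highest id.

.AAA.B
.....B
..BB..
...B..
..B...
....B.

t=1: a0@(4,2):B a1@(0,5):B a2@(3,3):B a3@(2,3):B a4@(1,5):B a5@(0,1):A a6@(5,4):B a7@(2,2):B a8@(0,2):A a9@(0,3):A
t=2: (unchanged — steady state)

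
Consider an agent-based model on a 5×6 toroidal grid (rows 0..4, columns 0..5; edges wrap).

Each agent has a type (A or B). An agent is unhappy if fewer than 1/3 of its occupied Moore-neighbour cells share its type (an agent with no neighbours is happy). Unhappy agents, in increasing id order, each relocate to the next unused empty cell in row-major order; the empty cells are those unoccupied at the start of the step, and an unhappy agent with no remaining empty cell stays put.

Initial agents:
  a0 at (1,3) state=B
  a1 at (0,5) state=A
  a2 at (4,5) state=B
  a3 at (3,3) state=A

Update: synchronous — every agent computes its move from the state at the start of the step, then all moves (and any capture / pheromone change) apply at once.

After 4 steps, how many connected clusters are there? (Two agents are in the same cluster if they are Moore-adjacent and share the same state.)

3

t=1: a0@(1,3):B a1@(0,0):A a2@(0,1):B a3@(3,3):A
t=2: a0@(1,3):B a1@(0,2):A a2@(0,3):B a3@(3,3):A
t=3: a0@(1,3):B a1@(0,0):A a2@(0,3):B a3@(3,3):A
t=4: (unchanged — steady state)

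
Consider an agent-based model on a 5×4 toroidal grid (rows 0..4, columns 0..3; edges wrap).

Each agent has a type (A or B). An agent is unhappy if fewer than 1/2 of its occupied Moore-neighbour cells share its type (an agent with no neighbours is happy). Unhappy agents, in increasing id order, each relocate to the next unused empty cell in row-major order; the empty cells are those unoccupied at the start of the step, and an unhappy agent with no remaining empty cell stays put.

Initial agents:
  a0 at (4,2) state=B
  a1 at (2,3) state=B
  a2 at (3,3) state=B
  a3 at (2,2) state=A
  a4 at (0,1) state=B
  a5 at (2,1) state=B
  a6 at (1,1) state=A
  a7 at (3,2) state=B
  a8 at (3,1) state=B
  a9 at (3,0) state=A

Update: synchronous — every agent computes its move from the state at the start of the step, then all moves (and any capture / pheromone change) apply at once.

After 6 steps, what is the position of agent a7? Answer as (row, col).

(3, 2)

t=1: a0@(4,2):B a1@(2,3):B a2@(3,3):B a3@(0,0):A a4@(0,1):B a5@(0,2):B a6@(0,3):A a7@(3,2):B a8@(3,1):B a9@(1,0):A
t=2: (unchanged — steady state)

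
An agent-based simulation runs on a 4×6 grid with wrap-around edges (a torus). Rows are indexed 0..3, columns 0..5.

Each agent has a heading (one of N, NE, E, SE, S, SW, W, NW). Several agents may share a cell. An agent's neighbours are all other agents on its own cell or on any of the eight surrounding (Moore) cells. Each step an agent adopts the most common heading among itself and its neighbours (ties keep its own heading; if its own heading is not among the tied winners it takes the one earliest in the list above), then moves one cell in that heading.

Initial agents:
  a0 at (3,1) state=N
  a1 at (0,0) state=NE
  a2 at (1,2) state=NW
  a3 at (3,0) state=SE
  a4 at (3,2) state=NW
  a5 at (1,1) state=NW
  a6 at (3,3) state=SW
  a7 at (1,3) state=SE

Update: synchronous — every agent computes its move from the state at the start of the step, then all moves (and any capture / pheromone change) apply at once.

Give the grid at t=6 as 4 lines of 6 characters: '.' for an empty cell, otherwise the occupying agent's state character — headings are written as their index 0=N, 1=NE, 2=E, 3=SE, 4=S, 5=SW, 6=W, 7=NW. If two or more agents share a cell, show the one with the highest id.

t=1: a0@(2,1):N a1@(3,1):NE a2@(0,1):NW a3@(0,1):SE a4@(2,1):NW a5@(0,0):NW a6@(0,2):SW a7@(2,4):SE
t=2: a0@(1,1):N a1@(2,0):NW a2@(3,0):NW a3@(3,0):NW a4@(1,0):NW a5@(3,5):NW a6@(1,1):SW a7@(3,5):SE
t=3: a0@(0,0):NW a1@(1,5):NW a2@(2,5):NW a3@(2,5):NW a4@(0,5):NW a5@(2,4):NW a6@(0,0):NW a7@(2,4):NW
t=4: a0@(3,5):NW a1@(0,4):NW a2@(1,4):NW a3@(1,4):NW a4@(3,4):NW a5@(1,3):NW a6@(3,5):NW a7@(1,3):NW
t=5: a0@(2,4):NW a1@(3,3):NW a2@(0,3):NW a3@(0,3):NW a4@(2,3):NW a5@(0,2):NW a6@(2,4):NW a7@(0,2):NW
t=6: a0@(1,3):NW a1@(2,2):NW a2@(3,2):NW a3@(3,2):NW a4@(1,2):NW a5@(3,1):NW a6@(1,3):NW a7@(3,1):NW

......
..77..
..7...
.77...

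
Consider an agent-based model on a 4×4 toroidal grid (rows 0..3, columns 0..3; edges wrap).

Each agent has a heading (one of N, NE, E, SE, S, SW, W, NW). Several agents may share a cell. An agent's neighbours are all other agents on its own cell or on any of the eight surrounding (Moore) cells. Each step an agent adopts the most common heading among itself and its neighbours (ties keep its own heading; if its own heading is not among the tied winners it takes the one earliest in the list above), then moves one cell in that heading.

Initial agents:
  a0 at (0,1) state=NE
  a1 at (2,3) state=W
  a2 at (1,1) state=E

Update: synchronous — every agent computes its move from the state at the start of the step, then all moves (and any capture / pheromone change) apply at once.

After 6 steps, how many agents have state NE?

1

t=1: a0@(3,2):NE a1@(2,2):W a2@(1,2):E
t=2: a0@(2,3):NE a1@(2,1):W a2@(1,3):E
t=3: a0@(1,0):NE a1@(2,0):W a2@(1,0):E
t=4: a0@(0,1):NE a1@(2,3):W a2@(1,1):E
t=5: a0@(3,2):NE a1@(2,2):W a2@(1,2):E
t=6: a0@(2,3):NE a1@(2,1):W a2@(1,3):E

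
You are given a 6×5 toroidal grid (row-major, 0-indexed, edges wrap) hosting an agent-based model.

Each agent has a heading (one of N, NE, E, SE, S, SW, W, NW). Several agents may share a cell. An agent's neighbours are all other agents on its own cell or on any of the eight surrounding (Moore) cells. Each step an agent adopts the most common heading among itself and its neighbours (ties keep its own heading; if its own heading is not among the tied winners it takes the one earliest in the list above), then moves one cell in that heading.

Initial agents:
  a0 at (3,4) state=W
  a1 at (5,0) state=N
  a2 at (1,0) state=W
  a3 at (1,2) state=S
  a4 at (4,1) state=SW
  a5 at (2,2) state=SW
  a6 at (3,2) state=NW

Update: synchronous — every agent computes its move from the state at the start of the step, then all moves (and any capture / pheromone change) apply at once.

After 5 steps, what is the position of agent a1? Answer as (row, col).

(2, 1)

t=1: a0@(3,3):W a1@(4,0):N a2@(1,4):W a3@(2,2):S a4@(5,0):SW a5@(3,1):SW a6@(4,1):SW
t=2: a0@(3,2):W a1@(5,4):SW a2@(1,3):W a3@(3,2):S a4@(0,4):SW a5@(4,0):SW a6@(5,0):SW
t=3: a0@(3,1):W a1@(0,3):SW a2@(1,2):W a3@(4,2):S a4@(1,3):SW a5@(5,4):SW a6@(0,4):SW
t=4: a0@(3,0):W a1@(1,2):SW a2@(2,1):SW a3@(5,2):S a4@(2,2):SW a5@(0,3):SW a6@(1,3):SW
t=5: a0@(3,4):W a1@(2,1):SW a2@(3,0):SW a3@(0,2):S a4@(3,1):SW a5@(1,2):SW a6@(2,2):SW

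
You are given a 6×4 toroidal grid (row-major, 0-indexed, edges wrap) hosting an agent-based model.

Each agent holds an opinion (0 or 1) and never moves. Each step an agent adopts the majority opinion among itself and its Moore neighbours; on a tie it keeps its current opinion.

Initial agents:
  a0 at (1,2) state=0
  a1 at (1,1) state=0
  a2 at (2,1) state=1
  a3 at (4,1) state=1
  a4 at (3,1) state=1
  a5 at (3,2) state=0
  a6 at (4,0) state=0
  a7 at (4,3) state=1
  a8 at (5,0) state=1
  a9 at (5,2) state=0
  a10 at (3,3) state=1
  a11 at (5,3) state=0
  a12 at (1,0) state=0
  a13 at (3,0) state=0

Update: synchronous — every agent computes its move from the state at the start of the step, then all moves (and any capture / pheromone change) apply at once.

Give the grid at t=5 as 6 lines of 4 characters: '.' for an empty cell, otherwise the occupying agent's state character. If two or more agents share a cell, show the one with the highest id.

t=1: a0@(1,2):0 a1@(1,1):0 a2@(2,1):0 a3@(4,1):0 a4@(3,1):1 a5@(3,2):1 a6@(4,0):1 a7@(4,3):0 a8@(5,0):1 a9@(5,2):0 a10@(3,3):0 a11@(5,3):0 a12@(1,0):0 a13@(3,0):1
t=2: a0@(1,2):0 a1@(1,1):0 a2@(2,1):0 a3@(4,1):1 a4@(3,1):1 a5@(3,2):0 a6@(4,0):1 a7@(4,3):0 a8@(5,0):0 a9@(5,2):0 a10@(3,3):1 a11@(5,3):0 a12@(1,0):0 a13@(3,0):0
t=3: a0@(1,2):0 a1@(1,1):0 a2@(2,1):0 a3@(4,1):0 a4@(3,1):1 a5@(3,2):0 a6@(4,0):1 a7@(4,3):0 a8@(5,0):0 a9@(5,2):0 a10@(3,3):0 a11@(5,3):0 a12@(1,0):0 a13@(3,0):1
t=4: a0@(1,2):0 a1@(1,1):0 a2@(2,1):0 a3@(4,1):0 a4@(3,1):1 a5@(3,2):0 a6@(4,0):0 a7@(4,3):0 a8@(5,0):0 a9@(5,2):0 a10@(3,3):0 a11@(5,3):0 a12@(1,0):0 a13@(3,0):0
t=5: a0@(1,2):0 a1@(1,1):0 a2@(2,1):0 a3@(4,1):0 a4@(3,1):0 a5@(3,2):0 a6@(4,0):0 a7@(4,3):0 a8@(5,0):0 a9@(5,2):0 a10@(3,3):0 a11@(5,3):0 a12@(1,0):0 a13@(3,0):0

....
000.
.0..
0000
00.0
0.00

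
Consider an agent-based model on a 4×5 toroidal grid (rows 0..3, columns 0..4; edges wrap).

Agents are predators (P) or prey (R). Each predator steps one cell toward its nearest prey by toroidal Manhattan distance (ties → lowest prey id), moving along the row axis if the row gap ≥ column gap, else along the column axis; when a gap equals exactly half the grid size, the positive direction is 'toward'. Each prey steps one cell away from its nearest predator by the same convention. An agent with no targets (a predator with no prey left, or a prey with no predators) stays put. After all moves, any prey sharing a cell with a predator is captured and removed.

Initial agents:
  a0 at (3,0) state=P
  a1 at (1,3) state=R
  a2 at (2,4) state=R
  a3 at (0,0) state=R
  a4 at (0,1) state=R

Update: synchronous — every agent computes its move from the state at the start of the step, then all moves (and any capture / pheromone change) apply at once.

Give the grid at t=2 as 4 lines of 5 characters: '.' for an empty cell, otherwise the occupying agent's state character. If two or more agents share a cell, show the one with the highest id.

..R..
P....
RR..R
.....

t=1: a0@(0,0):P a1@(0,3):R a2@(1,4):R a3@(1,0):R a4@(1,1):R
t=2: a0@(1,0):P a1@(0,2):R a2@(2,4):R a3@(2,0):R a4@(2,1):R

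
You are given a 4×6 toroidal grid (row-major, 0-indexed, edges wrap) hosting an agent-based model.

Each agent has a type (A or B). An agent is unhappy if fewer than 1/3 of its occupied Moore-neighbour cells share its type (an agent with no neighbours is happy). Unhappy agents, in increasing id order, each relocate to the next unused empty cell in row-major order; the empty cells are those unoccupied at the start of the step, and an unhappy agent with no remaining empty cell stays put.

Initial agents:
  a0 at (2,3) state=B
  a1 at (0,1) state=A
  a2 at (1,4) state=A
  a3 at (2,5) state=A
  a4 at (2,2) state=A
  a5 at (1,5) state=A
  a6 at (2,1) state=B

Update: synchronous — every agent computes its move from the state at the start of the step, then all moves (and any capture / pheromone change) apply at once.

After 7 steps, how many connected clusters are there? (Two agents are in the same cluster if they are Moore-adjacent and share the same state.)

3

t=1: a0@(0,0):B a1@(0,1):A a2@(1,4):A a3@(2,5):A a4@(0,2):A a5@(1,5):A a6@(0,3):B
t=2: a0@(0,4):B a1@(0,1):A a2@(1,4):A a3@(2,5):A a4@(0,2):A a5@(1,5):A a6@(0,5):B
t=3: (unchanged — steady state)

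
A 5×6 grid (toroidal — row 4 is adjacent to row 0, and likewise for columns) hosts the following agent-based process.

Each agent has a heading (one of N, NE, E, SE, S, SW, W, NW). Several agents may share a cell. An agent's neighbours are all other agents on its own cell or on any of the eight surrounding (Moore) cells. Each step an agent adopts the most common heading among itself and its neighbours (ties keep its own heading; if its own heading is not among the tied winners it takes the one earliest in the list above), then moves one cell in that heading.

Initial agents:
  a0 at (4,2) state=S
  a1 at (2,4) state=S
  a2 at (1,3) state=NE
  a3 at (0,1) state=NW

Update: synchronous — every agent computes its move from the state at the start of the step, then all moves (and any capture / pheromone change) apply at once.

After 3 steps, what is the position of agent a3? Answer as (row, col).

t=1: a0@(0,2):S a1@(3,4):S a2@(0,4):NE a3@(4,0):NW
t=2: a0@(1,2):S a1@(4,4):S a2@(4,5):NE a3@(3,5):NW
t=3: a0@(2,2):S a1@(0,4):S a2@(3,0):NE a3@(2,4):NW

(2, 4)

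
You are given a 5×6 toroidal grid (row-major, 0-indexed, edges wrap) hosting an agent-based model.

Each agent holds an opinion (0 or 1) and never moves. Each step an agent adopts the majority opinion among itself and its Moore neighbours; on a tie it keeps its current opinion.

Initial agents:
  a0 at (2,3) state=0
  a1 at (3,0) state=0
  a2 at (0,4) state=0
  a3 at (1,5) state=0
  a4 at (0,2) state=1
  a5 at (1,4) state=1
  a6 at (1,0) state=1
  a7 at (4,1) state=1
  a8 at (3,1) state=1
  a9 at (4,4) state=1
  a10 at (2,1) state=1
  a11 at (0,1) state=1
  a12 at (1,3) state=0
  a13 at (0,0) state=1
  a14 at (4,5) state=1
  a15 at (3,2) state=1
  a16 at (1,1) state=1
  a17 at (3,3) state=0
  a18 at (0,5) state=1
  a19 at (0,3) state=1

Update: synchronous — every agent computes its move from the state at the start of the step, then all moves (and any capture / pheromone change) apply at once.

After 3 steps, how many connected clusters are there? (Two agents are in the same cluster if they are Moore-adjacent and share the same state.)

2

t=1: a0@(2,3):0 a1@(3,0):1 a2@(0,4):1 a3@(1,5):1 a4@(0,2):1 a5@(1,4):0 a6@(1,0):1 a7@(4,1):1 a8@(3,1):1 a9@(4,4):1 a10@(2,1):1 a11@(0,1):1 a12@(1,3):0 a13@(0,0):1 a14@(4,5):1 a15@(3,2):1 a16@(1,1):1 a17@(3,3):0 a18@(0,5):1 a19@(0,3):1
t=2: a0@(2,3):0 a1@(3,0):1 a2@(0,4):1 a3@(1,5):1 a4@(0,2):1 a5@(1,4):1 a6@(1,0):1 a7@(4,1):1 a8@(3,1):1 a9@(4,4):1 a10@(2,1):1 a11@(0,1):1 a12@(1,3):0 a13@(0,0):1 a14@(4,5):1 a15@(3,2):1 a16@(1,1):1 a17@(3,3):0 a18@(0,5):1 a19@(0,3):1
t=3: a0@(2,3):0 a1@(3,0):1 a2@(0,4):1 a3@(1,5):1 a4@(0,2):1 a5@(1,4):1 a6@(1,0):1 a7@(4,1):1 a8@(3,1):1 a9@(4,4):1 a10@(2,1):1 a11@(0,1):1 a12@(1,3):1 a13@(0,0):1 a14@(4,5):1 a15@(3,2):1 a16@(1,1):1 a17@(3,3):0 a18@(0,5):1 a19@(0,3):1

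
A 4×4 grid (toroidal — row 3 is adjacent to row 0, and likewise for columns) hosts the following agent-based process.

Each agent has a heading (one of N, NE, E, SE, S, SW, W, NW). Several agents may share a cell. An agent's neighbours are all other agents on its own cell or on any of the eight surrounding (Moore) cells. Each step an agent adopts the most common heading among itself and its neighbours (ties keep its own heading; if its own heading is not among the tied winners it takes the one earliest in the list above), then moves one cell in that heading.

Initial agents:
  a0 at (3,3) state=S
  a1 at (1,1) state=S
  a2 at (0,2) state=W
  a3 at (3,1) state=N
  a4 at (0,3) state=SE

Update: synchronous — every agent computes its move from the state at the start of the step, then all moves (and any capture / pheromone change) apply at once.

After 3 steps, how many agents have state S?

t=1: a0@(0,3):S a1@(2,1):S a2@(1,2):S a3@(2,1):N a4@(1,0):SE
t=2: a0@(1,3):S a1@(3,1):S a2@(2,2):S a3@(3,1):S a4@(2,0):S
t=3: a0@(2,3):S a1@(0,1):S a2@(3,2):S a3@(0,1):S a4@(3,0):S

5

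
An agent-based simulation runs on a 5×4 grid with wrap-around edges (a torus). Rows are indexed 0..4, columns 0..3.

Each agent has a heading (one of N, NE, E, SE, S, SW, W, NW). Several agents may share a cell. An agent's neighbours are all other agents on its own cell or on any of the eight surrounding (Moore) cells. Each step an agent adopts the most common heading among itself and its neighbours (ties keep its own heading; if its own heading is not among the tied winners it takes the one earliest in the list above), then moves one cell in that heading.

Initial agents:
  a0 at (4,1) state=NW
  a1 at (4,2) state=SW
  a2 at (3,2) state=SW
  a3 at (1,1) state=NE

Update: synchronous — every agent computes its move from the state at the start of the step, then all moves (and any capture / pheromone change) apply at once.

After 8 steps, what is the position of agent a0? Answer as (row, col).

(2, 1)

t=1: a0@(0,0):SW a1@(0,1):SW a2@(4,1):SW a3@(0,2):NE
t=2: a0@(1,3):SW a1@(1,0):SW a2@(0,0):SW a3@(1,1):SW
t=3: a0@(2,2):SW a1@(2,3):SW a2@(1,3):SW a3@(2,0):SW
t=4: a0@(3,1):SW a1@(3,2):SW a2@(2,2):SW a3@(3,3):SW
t=5: a0@(4,0):SW a1@(4,1):SW a2@(3,1):SW a3@(4,2):SW
t=6: a0@(0,3):SW a1@(0,0):SW a2@(4,0):SW a3@(0,1):SW
t=7: a0@(1,2):SW a1@(1,3):SW a2@(0,3):SW a3@(1,0):SW
t=8: a0@(2,1):SW a1@(2,2):SW a2@(1,2):SW a3@(2,3):SW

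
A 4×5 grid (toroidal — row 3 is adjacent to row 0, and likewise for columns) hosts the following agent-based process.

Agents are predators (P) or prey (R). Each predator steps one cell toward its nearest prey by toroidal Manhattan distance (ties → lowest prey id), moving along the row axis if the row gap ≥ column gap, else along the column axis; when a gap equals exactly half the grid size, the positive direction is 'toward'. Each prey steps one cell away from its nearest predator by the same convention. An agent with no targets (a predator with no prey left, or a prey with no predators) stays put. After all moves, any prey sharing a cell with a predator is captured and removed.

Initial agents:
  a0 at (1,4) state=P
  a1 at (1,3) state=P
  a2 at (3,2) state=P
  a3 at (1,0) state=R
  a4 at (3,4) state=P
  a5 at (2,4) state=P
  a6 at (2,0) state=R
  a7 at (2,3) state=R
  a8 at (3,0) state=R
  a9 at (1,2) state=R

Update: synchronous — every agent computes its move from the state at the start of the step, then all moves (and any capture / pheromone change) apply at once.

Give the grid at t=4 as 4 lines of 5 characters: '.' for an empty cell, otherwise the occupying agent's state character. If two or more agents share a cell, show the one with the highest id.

t=1: a0@(1,0):P a1@(2,3):P a2@(2,2):P a3@(1,1):R a4@(3,0):P a5@(2,0):P a6@(2,1):R a7@(3,3):R a8@(3,1):R a9@(1,1):R
t=2: a0@(1,1):P a1@(3,3):P a2@(2,1):P a3@(1,2):R a4@(3,1):P a5@(2,1):P a6@(2,0):R a7@(0,3):R a8@(3,2):R a9@(1,2):R
t=3: a0@(1,2):P a1@(0,3):P a2@(2,0):P a3@(1,3):R a4@(3,2):P a5@(2,0):P a6@(2,4):R a7@(1,3):R a8@(3,1):R a9@(1,3):R
t=4: a0@(1,3):P a1@(1,3):P a2@(2,4):P a3@(1,4):R a4@(3,1):P a5@(2,4):P a6@(2,3):R a7@(1,4):R a8@(3,0):R a9@(1,4):R

.....
...PR
...RP
RP...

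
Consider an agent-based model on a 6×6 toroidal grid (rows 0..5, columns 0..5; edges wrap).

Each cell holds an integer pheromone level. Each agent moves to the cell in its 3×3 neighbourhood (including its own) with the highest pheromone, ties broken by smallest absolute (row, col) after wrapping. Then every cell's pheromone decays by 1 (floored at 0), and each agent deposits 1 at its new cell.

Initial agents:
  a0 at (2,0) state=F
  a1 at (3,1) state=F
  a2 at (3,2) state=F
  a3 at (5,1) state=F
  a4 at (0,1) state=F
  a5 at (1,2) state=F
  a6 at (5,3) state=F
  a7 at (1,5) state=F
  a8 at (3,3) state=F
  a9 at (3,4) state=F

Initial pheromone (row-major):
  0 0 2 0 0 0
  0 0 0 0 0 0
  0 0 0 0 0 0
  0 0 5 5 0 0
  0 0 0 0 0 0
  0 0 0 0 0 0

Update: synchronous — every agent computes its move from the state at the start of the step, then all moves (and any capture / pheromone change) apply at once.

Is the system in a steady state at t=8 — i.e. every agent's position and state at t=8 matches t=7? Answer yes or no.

t=1: a0@(1,0) a1@(3,2) a2@(3,2) a3@(0,2) a4@(0,2) a5@(0,2) a6@(0,2) a7@(0,0) a8@(3,2) a9@(3,3) | pheromone: 1 0 5 0 0 0 / 1 0 0 0 0 0 / 0 0 0 0 0 0 / 0 0 7 5 0 0 / 0 0 0 0 0 0 / 0 0 0 0 0 0
t=2: a0@(0,0) a1@(3,2) a2@(3,2) a3@(0,2) a4@(0,2) a5@(0,2) a6@(0,2) a7@(0,0) a8@(3,2) a9@(3,2) | pheromone: 2 0 8 0 0 0 / 0 0 0 0 0 0 / 0 0 0 0 0 0 / 0 0 10 4 0 0 / 0 0 0 0 0 0 / 0 0 0 0 0 0
t=3: a0@(0,0) a1@(3,2) a2@(3,2) a3@(0,2) a4@(0,2) a5@(0,2) a6@(0,2) a7@(0,0) a8@(3,2) a9@(3,2) | pheromone: 3 0 11 0 0 0 / 0 0 0 0 0 0 / 0 0 0 0 0 0 / 0 0 13 3 0 0 / 0 0 0 0 0 0 / 0 0 0 0 0 0
t=4: a0@(0,0) a1@(3,2) a2@(3,2) a3@(0,2) a4@(0,2) a5@(0,2) a6@(0,2) a7@(0,0) a8@(3,2) a9@(3,2) | pheromone: 4 0 14 0 0 0 / 0 0 0 0 0 0 / 0 0 0 0 0 0 / 0 0 16 2 0 0 / 0 0 0 0 0 0 / 0 0 0 0 0 0
t=5: a0@(0,0) a1@(3,2) a2@(3,2) a3@(0,2) a4@(0,2) a5@(0,2) a6@(0,2) a7@(0,0) a8@(3,2) a9@(3,2) | pheromone: 5 0 17 0 0 0 / 0 0 0 0 0 0 / 0 0 0 0 0 0 / 0 0 19 1 0 0 / 0 0 0 0 0 0 / 0 0 0 0 0 0
t=6: a0@(0,0) a1@(3,2) a2@(3,2) a3@(0,2) a4@(0,2) a5@(0,2) a6@(0,2) a7@(0,0) a8@(3,2) a9@(3,2) | pheromone: 6 0 20 0 0 0 / 0 0 0 0 0 0 / 0 0 0 0 0 0 / 0 0 22 0 0 0 / 0 0 0 0 0 0 / 0 0 0 0 0 0
t=7: a0@(0,0) a1@(3,2) a2@(3,2) a3@(0,2) a4@(0,2) a5@(0,2) a6@(0,2) a7@(0,0) a8@(3,2) a9@(3,2) | pheromone: 7 0 23 0 0 0 / 0 0 0 0 0 0 / 0 0 0 0 0 0 / 0 0 25 0 0 0 / 0 0 0 0 0 0 / 0 0 0 0 0 0
t=8: a0@(0,0) a1@(3,2) a2@(3,2) a3@(0,2) a4@(0,2) a5@(0,2) a6@(0,2) a7@(0,0) a8@(3,2) a9@(3,2) | pheromone: 8 0 26 0 0 0 / 0 0 0 0 0 0 / 0 0 0 0 0 0 / 0 0 28 0 0 0 / 0 0 0 0 0 0 / 0 0 0 0 0 0

yes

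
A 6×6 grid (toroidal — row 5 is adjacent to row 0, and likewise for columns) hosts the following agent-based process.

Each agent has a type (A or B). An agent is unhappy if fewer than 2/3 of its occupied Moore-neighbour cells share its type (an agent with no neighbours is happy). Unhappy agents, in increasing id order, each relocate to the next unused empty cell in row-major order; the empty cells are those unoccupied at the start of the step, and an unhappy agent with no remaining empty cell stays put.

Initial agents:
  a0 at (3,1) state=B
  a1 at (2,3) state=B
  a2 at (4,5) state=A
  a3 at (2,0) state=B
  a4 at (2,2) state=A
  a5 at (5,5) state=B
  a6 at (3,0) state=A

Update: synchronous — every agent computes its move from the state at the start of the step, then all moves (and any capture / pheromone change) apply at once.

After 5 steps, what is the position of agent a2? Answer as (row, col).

(0, 2)

t=1: a0@(0,0):B a1@(0,1):B a2@(0,2):A a3@(0,3):B a4@(0,4):A a5@(0,5):B a6@(1,0):A
t=2: a0@(0,0):B a1@(1,1):B a2@(1,2):A a3@(1,3):B a4@(1,4):A a5@(1,5):B a6@(2,0):A
t=3: a0@(0,0):B a1@(0,1):B a2@(0,2):A a3@(0,3):B a4@(0,4):A a5@(0,5):B a6@(1,0):A
t=4: a0@(0,0):B a1@(1,1):B a2@(1,2):A a3@(1,3):B a4@(1,4):A a5@(1,5):B a6@(2,0):A
t=5: a0@(0,0):B a1@(0,1):B a2@(0,2):A a3@(0,3):B a4@(0,4):A a5@(0,5):B a6@(1,0):A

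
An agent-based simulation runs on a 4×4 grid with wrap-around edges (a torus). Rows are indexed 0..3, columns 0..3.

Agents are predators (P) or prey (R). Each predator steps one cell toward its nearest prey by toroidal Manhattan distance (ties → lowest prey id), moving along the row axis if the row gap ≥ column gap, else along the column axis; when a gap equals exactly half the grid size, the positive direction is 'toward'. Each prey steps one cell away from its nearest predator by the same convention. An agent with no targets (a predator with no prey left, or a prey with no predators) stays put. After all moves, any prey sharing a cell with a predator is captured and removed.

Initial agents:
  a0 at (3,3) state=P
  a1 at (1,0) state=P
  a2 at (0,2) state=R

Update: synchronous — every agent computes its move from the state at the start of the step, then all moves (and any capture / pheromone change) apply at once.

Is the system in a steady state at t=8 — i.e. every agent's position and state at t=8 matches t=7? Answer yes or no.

t=1: a0@(0,3):P a1@(1,1):P a2@(1,2):R
t=2: a0@(1,3):P a1@(1,2):P
t=3: (unchanged — steady state)

yes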